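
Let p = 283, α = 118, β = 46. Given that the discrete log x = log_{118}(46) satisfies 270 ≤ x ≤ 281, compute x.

275

Compute 118^270 mod 283 = 54, then multiply by 118 repeatedly:
  118^270=54  118^271=146  118^272=248  118^273=115  118^274=269
  118^275=46
Found 46 at exponent 275.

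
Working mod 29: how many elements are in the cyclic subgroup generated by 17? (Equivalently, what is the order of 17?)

4

The order of 17 must divide p − 1 = 28 = 2^2 · 7.
Divisors: 1, 2, 4, 7, 14, 28.
Check each in increasing order: 17^1 ≡ 17;  17^2 ≡ 28;  17^4 ≡ 1.
Smallest exponent giving 1 is 4.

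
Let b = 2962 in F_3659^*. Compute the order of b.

The order of 2962 must divide p − 1 = 3658 = 2 · 31 · 59.
Divisors: 1, 2, 31, 59, 62, 118, 1829, 3658.
Check each in increasing order: 2962^1 ≡ 2962;  2962^2 ≡ 2821;  2962^31 ≡ 2241;  2962^59 ≡ 1974;  2962^62 ≡ 1933;  2962^118 ≡ 3500;  2962^1829 ≡ 3658;  2962^3658 ≡ 1.
Smallest exponent giving 1 is 3658.

3658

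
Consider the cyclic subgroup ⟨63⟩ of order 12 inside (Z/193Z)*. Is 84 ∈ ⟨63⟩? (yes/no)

84 ∈ ⟨63⟩ iff 84^12 ≡ 1 (mod 193), since |⟨63⟩| = 12.
84^12 mod 193 = 1.
Since 1 = 1, 84 lies in the subgroup.

yes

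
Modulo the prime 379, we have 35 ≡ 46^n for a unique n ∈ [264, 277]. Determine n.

269

Compute 46^264 mod 379 = 159, then multiply by 46 repeatedly:
  46^264=159  46^265=113  46^266=271  46^267=338  46^268=9
  46^269=35
Found 35 at exponent 269.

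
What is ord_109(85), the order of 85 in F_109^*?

108

The order of 85 must divide p − 1 = 108 = 2^2 · 3^3.
Divisors: 1, 2, 3, 4, 6, 9, 12, 18, 27, 36, 54, 108.
Check each in increasing order: 85^1 ≡ 85;  85^2 ≡ 31;  85^3 ≡ 19;  85^4 ≡ 89;  85^6 ≡ 34;  85^9 ≡ 101;  85^12 ≡ 66;  85^18 ≡ 64;  85^27 ≡ 33;  85^36 ≡ 63;  85^54 ≡ 108;  85^108 ≡ 1.
Smallest exponent giving 1 is 108.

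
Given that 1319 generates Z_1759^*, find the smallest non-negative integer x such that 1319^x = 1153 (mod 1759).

1089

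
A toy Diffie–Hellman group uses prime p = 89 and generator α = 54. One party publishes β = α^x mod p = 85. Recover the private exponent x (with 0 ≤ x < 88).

4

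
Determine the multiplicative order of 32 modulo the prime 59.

The order of 32 must divide p − 1 = 58 = 2 · 29.
Divisors: 1, 2, 29, 58.
Check each in increasing order: 32^1 ≡ 32;  32^2 ≡ 21;  32^29 ≡ 58;  32^58 ≡ 1.
Smallest exponent giving 1 is 58.

58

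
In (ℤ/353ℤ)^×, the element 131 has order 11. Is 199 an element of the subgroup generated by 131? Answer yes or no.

no

199 ∈ ⟨131⟩ iff 199^11 ≡ 1 (mod 353), since |⟨131⟩| = 11.
199^11 mod 353 = 286.
Since 286 ≠ 1, 199 does not lie in the subgroup.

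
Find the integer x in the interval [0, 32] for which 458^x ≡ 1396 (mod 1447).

2

Compute 458^0 mod 1447 = 1, then multiply by 458 repeatedly:
  458^0=1  458^1=458  458^2=1396
Found 1396 at exponent 2.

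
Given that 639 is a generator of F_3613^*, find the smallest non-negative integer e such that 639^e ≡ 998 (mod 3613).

Baby-step giant-step with m = ceil(sqrt(3612)) = 61.
Baby table (639^j mod 3613 for j=0..60):
  0:1  1:639  2:52  3:711  4:2704  5:842  6:3314  7:428
  8:2517  9:578  10:816  11:1152  12:2689  13:2096  14:2534  15:602
  16:1700  17:2400  18:1688  19:1958  20:1064  21:652  22:1133  23:1387
  24:1108  25:3477  26:3421  27:154  28:855  29:782  30:1104  31:921
  32:3213  33:923  34:878  35:1027  36:2300  37:2822  38:371  39:2224
  40:1227  41:32  42:2383  43:1664  44:1074  45:3429  46:1653  47:1271
  48:2857  49:1058  50:431  51:821  52:734  53:2949  54:2038  55:1602
  56:1199  57:205  58:927  59:3434  60:1235
Giant step factor: 639^(-61) ≡ 918 (mod 3613).
Scan 998·918^i mod 3613 for i = 0, 1, …:
  i=0: 998   i=1: 2075   i=2: 799   i=3: 43
  i=4: 3344   i=5: 2355   i=6: 1316   i=7: 1346
  i=8: 3595   i=9: 1541   i=10: 1955   i=11: 2642
  i=12: 1033   i=13: 1688
Match at i=13, j=18: e = 13·61 + 18 = 811.

811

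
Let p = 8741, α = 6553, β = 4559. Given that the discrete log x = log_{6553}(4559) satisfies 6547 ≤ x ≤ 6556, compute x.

6551

Compute 6553^6547 mod 8741 = 1466, then multiply by 6553 repeatedly:
  6553^6547=1466  6553^6548=339  6553^6549=1253  6553^6550=3110  6553^6551=4559
Found 4559 at exponent 6551.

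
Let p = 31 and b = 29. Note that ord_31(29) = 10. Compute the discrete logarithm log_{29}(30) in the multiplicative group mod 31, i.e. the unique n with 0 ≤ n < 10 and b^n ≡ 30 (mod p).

5

Successive powers of 29 modulo 31:
  29^0=1  29^1=29  29^2=4  29^3=23  29^4=16  29^5=30
So 29^5 ≡ 30 (mod 31), giving n = 5.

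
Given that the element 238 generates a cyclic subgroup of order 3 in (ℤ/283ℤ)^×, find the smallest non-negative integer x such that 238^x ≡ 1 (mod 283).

0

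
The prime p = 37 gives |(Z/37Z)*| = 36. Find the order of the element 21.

18

The order of 21 must divide p − 1 = 36 = 2^2 · 3^2.
Divisors: 1, 2, 3, 4, 6, 9, 12, 18, 36.
Check each in increasing order: 21^1 ≡ 21;  21^2 ≡ 34;  21^3 ≡ 11;  21^4 ≡ 9;  21^6 ≡ 10;  21^9 ≡ 36;  21^12 ≡ 26;  21^18 ≡ 1.
Smallest exponent giving 1 is 18.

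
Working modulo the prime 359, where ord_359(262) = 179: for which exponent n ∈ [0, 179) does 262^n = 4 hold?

42

Baby-step giant-step with m = ceil(sqrt(179)) = 14.
Baby table (262^j mod 359 for j=0..13):
  0:1  1:262  2:75  3:264  4:240  5:55  6:50  7:176
  8:160  9:276  10:153  11:237  12:346  13:184
Giant step factor: 262^(-14) ≡ 88 (mod 359).
Scan 4·88^i mod 359 for i = 0, 1, …:
  i=0: 4   i=1: 352   i=2: 102   i=3: 1
Match at i=3, j=0: n = 3·14 + 0 = 42.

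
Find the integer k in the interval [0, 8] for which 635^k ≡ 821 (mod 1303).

Compute 635^0 mod 1303 = 1, then multiply by 635 repeatedly:
  635^0=1  635^1=635  635^2=598  635^3=557  635^4=582
  635^5=821
Found 821 at exponent 5.

5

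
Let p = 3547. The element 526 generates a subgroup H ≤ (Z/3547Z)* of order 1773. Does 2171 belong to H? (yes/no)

2171 ∈ ⟨526⟩ iff 2171^1773 ≡ 1 (mod 3547), since |⟨526⟩| = 1773.
2171^1773 mod 3547 = 3546.
Since 3546 ≠ 1, 2171 does not lie in the subgroup.

no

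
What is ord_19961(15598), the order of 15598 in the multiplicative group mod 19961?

The order of 15598 must divide p − 1 = 19960 = 2^3 · 5 · 499.
Divisors: 1, 2, 4, 5, 8, 10, 20, 40, 499, 998, 1996, 2495, 3992, 4990, 9980, 19960.
Check each in increasing order: 15598^1 ≡ 15598;  15598^2 ≡ 12936;  15598^4 ≡ 7033;  15598^5 ≡ 15039;  15598^8 ≡ 19692;  15598^10 ≡ 13391;  15598^20 ≡ 9218;  15598^40 ≡ 17508;  15598^499 ≡ 4026;  15598^998 ≡ 344;  15598^1996 ≡ 18531;  15598^2495 ≡ 11549;  15598^3992 ≡ 8878;  15598^4990 ≡ 19960;  15598^9980 ≡ 1.
Smallest exponent giving 1 is 9980.

9980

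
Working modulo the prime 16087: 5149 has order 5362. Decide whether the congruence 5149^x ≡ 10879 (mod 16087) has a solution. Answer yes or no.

yes

10879 ∈ ⟨5149⟩ iff 10879^5362 ≡ 1 (mod 16087), since |⟨5149⟩| = 5362.
10879^5362 mod 16087 = 1.
Since 1 = 1, 10879 lies in the subgroup.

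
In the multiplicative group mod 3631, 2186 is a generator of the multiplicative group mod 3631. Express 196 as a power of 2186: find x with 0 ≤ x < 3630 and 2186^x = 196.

1538

Baby-step giant-step with m = ceil(sqrt(3630)) = 61.
Baby table (2186^j mod 3631 for j=0..60):
  0:1  1:2186  2:200  3:1480  4:59  5:1889  6:907  7:176
  8:3481  9:2521  10:2679  11:3122  12:2043  13:3499  14:1928  15:2648
  16:714  17:3105  18:1191  19:99  20:2185  21:1645  22:1280  23:2210
  24:1830  25:2649  26:2900  27:3305  28:2671  29:158  30:443  31:2552
  32:1456  33:2060  34:720  35:1697  36:2391  37:1717  38:2539  39:2086
  40:3091  41:3266  42:930  43:3251  44:819  45:251  46:405  47:2997
  48:1118  49:285  50:2109  51:2535  52:604  53:2291  54:977  55:694
  56:2957  57:822  58:3178  59:1005  60:175
Giant step factor: 2186^(-61) ≡ 2759 (mod 3631).
Scan 196·2759^i mod 3631 for i = 0, 1, …:
  i=0: 196   i=1: 3376   i=2: 869   i=3: 1111
  i=4: 685   i=5: 1795   i=6: 3352   i=7: 11
  i=8: 1301   i=9: 2031     …   i=24: 3348
  i=25: 3499
Match at i=25, j=13: x = 25·61 + 13 = 1538.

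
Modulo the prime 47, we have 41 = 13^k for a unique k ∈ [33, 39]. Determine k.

39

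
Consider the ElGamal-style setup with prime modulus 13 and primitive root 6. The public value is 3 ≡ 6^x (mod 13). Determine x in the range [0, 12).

Successive powers of 6 modulo 13:
  6^0=1  6^1=6  6^2=10  6^3=8  6^4=9  6^5=2
  6^6=12  6^7=7  6^8=3
So 6^8 ≡ 3 (mod 13), giving x = 8.

8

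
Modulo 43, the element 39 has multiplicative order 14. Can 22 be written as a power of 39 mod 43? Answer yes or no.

22 ∈ ⟨39⟩ iff 22^14 ≡ 1 (mod 43), since |⟨39⟩| = 14.
22^14 mod 43 = 1.
Since 1 = 1, 22 lies in the subgroup.

yes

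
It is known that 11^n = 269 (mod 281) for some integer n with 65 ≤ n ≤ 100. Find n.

73

Compute 11^65 mod 281 = 6, then multiply by 11 repeatedly:
  11^65=6  11^66=66  11^67=164  11^68=118  11^69=174
  11^70=228  11^71=260  11^72=50  11^73=269
Found 269 at exponent 73.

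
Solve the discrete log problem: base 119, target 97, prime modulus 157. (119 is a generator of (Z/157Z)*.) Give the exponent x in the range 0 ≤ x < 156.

125

Baby-step giant-step with m = ceil(sqrt(156)) = 13.
Baby table (119^j mod 157 for j=0..12):
  0:1  1:119  2:31  3:78  4:19  5:63  6:118  7:69
  8:47  9:98  10:44  11:55  12:108
Giant step factor: 119^(-13) ≡ 107 (mod 157).
Scan 97·107^i mod 157 for i = 0, 1, …:
  i=0: 97   i=1: 17   i=2: 92   i=3: 110
  i=4: 152   i=5: 93   i=6: 60   i=7: 140
  i=8: 65   i=9: 47
Match at i=9, j=8: x = 9·13 + 8 = 125.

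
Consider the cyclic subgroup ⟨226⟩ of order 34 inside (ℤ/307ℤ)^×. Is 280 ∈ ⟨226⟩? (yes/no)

yes

280 ∈ ⟨226⟩ iff 280^34 ≡ 1 (mod 307), since |⟨226⟩| = 34.
280^34 mod 307 = 1.
Since 1 = 1, 280 lies in the subgroup.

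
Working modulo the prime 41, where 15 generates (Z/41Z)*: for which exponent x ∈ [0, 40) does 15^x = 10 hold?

Successive powers of 15 modulo 41:
  15^0=1  15^1=15  15^2=20  15^3=13  15^4=31  15^5=14
  15^6=5  15^7=34  15^8=18  15^9=24  15^10=32  15^11=29
  15^12=25  15^13=6  15^14=8  15^15=38  15^16=37  15^17=22
  15^18=2  15^19=30  15^20=40  15^21=26  15^22=21  15^23=28
  15^24=10
So 15^24 ≡ 10 (mod 41), giving x = 24.

24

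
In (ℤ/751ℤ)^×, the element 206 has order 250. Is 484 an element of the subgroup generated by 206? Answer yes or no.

yes

484 ∈ ⟨206⟩ iff 484^250 ≡ 1 (mod 751), since |⟨206⟩| = 250.
484^250 mod 751 = 1.
Since 1 = 1, 484 lies in the subgroup.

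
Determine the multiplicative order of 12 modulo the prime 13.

2

The order of 12 must divide p − 1 = 12 = 2^2 · 3.
Divisors: 1, 2, 3, 4, 6, 12.
Check each in increasing order: 12^1 ≡ 12;  12^2 ≡ 1.
Smallest exponent giving 1 is 2.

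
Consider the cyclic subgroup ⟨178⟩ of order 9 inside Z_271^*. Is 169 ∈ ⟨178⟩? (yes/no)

yes

⟨178⟩ has order 9; its elements mod 271 are {1, 28, 106, 125, 169, 178, 242, 248, 258}.
169 is in this set.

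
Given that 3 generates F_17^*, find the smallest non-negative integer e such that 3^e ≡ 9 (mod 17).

Successive powers of 3 modulo 17:
  3^0=1  3^1=3  3^2=9
So 3^2 ≡ 9 (mod 17), giving e = 2.

2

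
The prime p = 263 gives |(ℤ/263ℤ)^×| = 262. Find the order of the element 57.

The order of 57 must divide p − 1 = 262 = 2 · 131.
Divisors: 1, 2, 131, 262.
Check each in increasing order: 57^1 ≡ 57;  57^2 ≡ 93;  57^131 ≡ 262;  57^262 ≡ 1.
Smallest exponent giving 1 is 262.

262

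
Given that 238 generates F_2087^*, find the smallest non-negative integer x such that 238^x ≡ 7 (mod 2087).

Baby-step giant-step with m = ceil(sqrt(2086)) = 46.
Baby table (238^j mod 2087 for j=0..45):
  0:1  1:238  2:295  3:1339  4:1458  5:562  6:188  7:917
  8:1198  9:1292  10:707  11:1306  12:1952  13:1262  14:1915  15:804
  16:1435  17:1349  18:1751  19:1425  20:1056  21:888  22:557  23:1085
  24:1529  25:764  26:263  27:2071  28:366  29:1541  30:1533  31:1716
  32:1443  33:1166  34:2024  35:1702  36:198  37:1210  38:2061  39:73
  40:678  41:665  42:1745  43:2084  44:1373  45:1202
Giant step factor: 238^(-46) ≡ 771 (mod 2087).
Scan 7·771^i mod 2087 for i = 0, 1, …:
  i=0: 7   i=1: 1223   i=2: 1696   i=3: 1154
  i=4: 672   i=5: 536   i=6: 30   i=7: 173
  i=8: 1902   i=9: 1368     …   i=20: 989
  i=21: 764
Match at i=21, j=25: x = 21·46 + 25 = 991.

991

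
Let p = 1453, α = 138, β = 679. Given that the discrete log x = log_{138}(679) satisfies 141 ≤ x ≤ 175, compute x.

172

Compute 138^141 mod 1453 = 456, then multiply by 138 repeatedly:
  138^141=456  138^142=449  138^143=936  138^144=1304  138^145=1233
  138^146=153  138^147=772  138^148=467  138^149=514  138^150=1188
  138^151=1208  138^152=1062  138^153=1256  138^154=421  138^155=1431
  138^156=1323  138^157=949  138^158=192  138^159=342  138^160=700
  138^161=702  138^162=978  138^163=1288  138^164=478  138^165=579
  138^166=1440  138^167=1112  138^168=891  138^169=906  138^170=70
  138^171=942  138^172=679
Found 679 at exponent 172.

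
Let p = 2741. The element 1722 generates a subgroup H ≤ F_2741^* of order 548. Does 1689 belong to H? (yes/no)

yes

1689 ∈ ⟨1722⟩ iff 1689^548 ≡ 1 (mod 2741), since |⟨1722⟩| = 548.
1689^548 mod 2741 = 1.
Since 1 = 1, 1689 lies in the subgroup.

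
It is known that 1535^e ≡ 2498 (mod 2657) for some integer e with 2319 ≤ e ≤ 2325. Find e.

2323

Compute 1535^2319 mod 2657 = 1643, then multiply by 1535 repeatedly:
  1535^2319=1643  1535^2320=512  1535^2321=2105  1535^2322=263  1535^2323=2498
Found 2498 at exponent 2323.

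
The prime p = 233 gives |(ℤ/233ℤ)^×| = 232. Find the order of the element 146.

232

The order of 146 must divide p − 1 = 232 = 2^3 · 29.
Divisors: 1, 2, 4, 8, 29, 58, 116, 232.
Check each in increasing order: 146^1 ≡ 146;  146^2 ≡ 113;  146^4 ≡ 187;  146^8 ≡ 19;  146^29 ≡ 221;  146^58 ≡ 144;  146^116 ≡ 232;  146^232 ≡ 1.
Smallest exponent giving 1 is 232.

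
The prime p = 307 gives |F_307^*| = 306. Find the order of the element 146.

153

The order of 146 must divide p − 1 = 306 = 2 · 3^2 · 17.
Divisors: 1, 2, 3, 6, 9, 17, 18, 34, 51, 102, 153, 306.
Check each in increasing order: 146^1 ≡ 146;  146^2 ≡ 133;  146^3 ≡ 77;  146^6 ≡ 96;  146^9 ≡ 24;  146^17 ≡ 46;  146^18 ≡ 269;  146^34 ≡ 274;  146^51 ≡ 17;  146^102 ≡ 289;  146^153 ≡ 1.
Smallest exponent giving 1 is 153.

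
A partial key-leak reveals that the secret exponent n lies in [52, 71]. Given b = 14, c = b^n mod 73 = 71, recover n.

52

Compute 14^52 mod 73 = 71, then multiply by 14 repeatedly:
  14^52=71
Found 71 at exponent 52.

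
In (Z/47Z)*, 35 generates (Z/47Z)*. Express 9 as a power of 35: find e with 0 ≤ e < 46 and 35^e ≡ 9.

4

Baby-step giant-step with m = ceil(sqrt(46)) = 7.
Baby table (35^j mod 47 for j=0..6):
  0:1  1:35  2:3  3:11  4:9  5:33  6:27
Giant step factor: 35^(-7) ≡ 19 (mod 47).
Scan 9·19^i mod 47 for i = 0, 1, …:
  i=0: 9
Match at i=0, j=4: e = 0·7 + 4 = 4.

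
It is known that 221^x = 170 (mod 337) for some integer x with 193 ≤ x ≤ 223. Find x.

202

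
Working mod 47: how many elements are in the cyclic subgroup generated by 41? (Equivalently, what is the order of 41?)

46

The order of 41 must divide p − 1 = 46 = 2 · 23.
Divisors: 1, 2, 23, 46.
Check each in increasing order: 41^1 ≡ 41;  41^2 ≡ 36;  41^23 ≡ 46;  41^46 ≡ 1.
Smallest exponent giving 1 is 46.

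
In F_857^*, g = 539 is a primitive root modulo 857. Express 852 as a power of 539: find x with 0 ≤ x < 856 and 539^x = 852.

Baby-step giant-step with m = ceil(sqrt(856)) = 30.
Baby table (539^j mod 857 for j=0..29):
  0:1  1:539  2:855  3:636  4:4  5:442  6:849  7:830
  8:16  9:54  10:825  11:749  12:64  13:216  14:729  15:425
  16:256  17:7  18:345  19:843  20:167  21:28  22:523  23:801
  24:668  25:112  26:378  27:633  28:101  29:448
Giant step factor: 539^(-30) ≡ 140 (mod 857).
Scan 852·140^i mod 857 for i = 0, 1, …:
  i=0: 852   i=1: 157   i=2: 555   i=3: 570
  i=4: 99   i=5: 148   i=6: 152   i=7: 712
  i=8: 268   i=9: 669   i=10: 247   i=11: 300
  i=12: 7
Match at i=12, j=17: x = 12·30 + 17 = 377.

377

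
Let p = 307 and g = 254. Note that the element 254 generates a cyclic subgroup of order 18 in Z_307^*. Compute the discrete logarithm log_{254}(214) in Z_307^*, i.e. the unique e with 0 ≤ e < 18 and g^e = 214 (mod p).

Successive powers of 254 modulo 307:
  254^0=1  254^1=254  254^2=46  254^3=18  254^4=274  254^5=214
So 254^5 ≡ 214 (mod 307), giving e = 5.

5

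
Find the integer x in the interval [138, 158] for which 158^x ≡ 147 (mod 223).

Compute 158^138 mod 223 = 98, then multiply by 158 repeatedly:
  158^138=98  158^139=97  158^140=162  158^141=174  158^142=63
  158^143=142  158^144=136  158^145=80  158^146=152  158^147=155
  158^148=183  158^149=147
Found 147 at exponent 149.

149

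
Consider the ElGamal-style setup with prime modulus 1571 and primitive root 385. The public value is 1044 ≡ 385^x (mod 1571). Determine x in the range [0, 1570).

338

Baby-step giant-step with m = ceil(sqrt(1570)) = 40.
Baby table (385^j mod 1571 for j=0..39):
  0:1  1:385  2:551  3:50  4:398  5:843  6:929  7:1048
  8:1304  9:891  10:557  11:789  12:562  13:1143  14:175  15:1393
  16:594  17:895  18:526  19:1422  20:762  21:1164  22:405  23:396
  24:73  25:1398  26:948  27:508  28:776  29:270  30:264  31:1096
  32:932  33:632  34:1386  35:1041  36:180  37:176  38:207  39:1145
Giant step factor: 385^(-40) ≡ 655 (mod 1571).
Scan 1044·655^i mod 1571 for i = 0, 1, …:
  i=0: 1044   i=1: 435   i=2: 574   i=3: 501
  i=4: 1387   i=5: 447   i=6: 579   i=7: 634
  i=8: 526
Match at i=8, j=18: x = 8·40 + 18 = 338.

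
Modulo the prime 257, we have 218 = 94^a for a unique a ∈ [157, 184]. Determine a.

Compute 94^157 mod 257 = 204, then multiply by 94 repeatedly:
  94^157=204  94^158=158  94^159=203  94^160=64  94^161=105
  94^162=104  94^163=10  94^164=169  94^165=209  94^166=114
  94^167=179  94^168=121  94^169=66  94^170=36  94^171=43
  94^172=187  94^173=102  94^174=79  94^175=230  94^176=32
  94^177=181  94^178=52  94^179=5  94^180=213  94^181=233
  94^182=57  94^183=218
Found 218 at exponent 183.

183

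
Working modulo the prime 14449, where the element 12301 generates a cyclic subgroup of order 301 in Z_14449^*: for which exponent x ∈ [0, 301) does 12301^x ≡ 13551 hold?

Baby-step giant-step with m = ceil(sqrt(301)) = 18.
Baby table (12301^j mod 14449 for j=0..17):
  0:1  1:12301  2:4673  3:4451  4:4490  5:7412  6:1822  7:2023
  8:3745  9:3833  10:2646  11:9298  12:10863  13:1411  14:3462  15:4859
  16:9495  17:6728
Giant step factor: 12301^(-18) ≡ 12685 (mod 14449).
Scan 13551·12685^i mod 14449 for i = 0, 1, …:
  i=0: 13551   i=1: 9131   i=2: 3551   i=3: 6902
  i=4: 5379   i=5: 4437   i=6: 4490
Match at i=6, j=4: x = 6·18 + 4 = 112.

112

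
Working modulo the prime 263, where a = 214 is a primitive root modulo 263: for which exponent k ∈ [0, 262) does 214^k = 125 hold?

233

Baby-step giant-step with m = ceil(sqrt(262)) = 17.
Baby table (214^j mod 263 for j=0..16):
  0:1  1:214  2:34  3:175  4:104  5:164  6:117  7:53
  8:33  9:224  10:70  11:252  12:13  13:152  14:179  15:171
  16:37
Giant step factor: 214^(-17) ≡ 47 (mod 263).
Scan 125·47^i mod 263 for i = 0, 1, …:
  i=0: 125   i=1: 89   i=2: 238   i=3: 140
  i=4: 5   i=5: 235   i=6: 262   i=7: 216
  i=8: 158   i=9: 62   i=10: 21   i=11: 198
  i=12: 101   i=13: 13
Match at i=13, j=12: k = 13·17 + 12 = 233.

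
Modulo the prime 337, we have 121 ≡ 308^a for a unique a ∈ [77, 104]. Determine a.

Compute 308^77 mod 337 = 184, then multiply by 308 repeatedly:
  308^77=184  308^78=56  308^79=61  308^80=253  308^81=77
  308^82=126  308^83=53  308^84=148  308^85=89  308^86=115
  308^87=35  308^88=333  308^89=116  308^90=6  308^91=163
  308^92=328  308^93=261  308^94=182  308^95=114  308^96=64
  308^97=166  308^98=241  308^99=88  308^100=144  308^101=205
  308^102=121
Found 121 at exponent 102.

102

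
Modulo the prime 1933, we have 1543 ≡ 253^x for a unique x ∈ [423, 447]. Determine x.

442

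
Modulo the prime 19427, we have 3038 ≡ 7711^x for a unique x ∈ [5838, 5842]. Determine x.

5839

Compute 7711^5838 mod 19427 = 17427, then multiply by 7711 repeatedly:
  7711^5838=17427  7711^5839=3038
Found 3038 at exponent 5839.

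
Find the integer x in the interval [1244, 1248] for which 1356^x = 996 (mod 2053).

1248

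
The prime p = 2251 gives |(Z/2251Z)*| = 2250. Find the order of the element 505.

The order of 505 must divide p − 1 = 2250 = 2 · 3^2 · 5^3.
Divisors: 1, 2, 3, 5, 6, 9, 10, 15, 18, 25, 30, 45, 50, 75, 90, 125, 150, 225, 250, 375, 450, 750, 1125, 2250.
Check each in increasing order: 505^1 ≡ 505;  505^2 ≡ 662;  505^3 ≡ 1162;  505^5 ≡ 1653;  505^6 ≡ 1895;  505^9 ≡ 512;  505^10 ≡ 1946;  505^15 ≡ 59;  505^18 ≡ 1028;  505^25 ≡ 13;  505^30 ≡ 1230;  505^45 ≡ 538;  505^50 ≡ 169;  505^75 ≡ 2197;  505^90 ≡ 1316;  505^125 ≡ 2129;  505^150 ≡ 665;  505^225 ≡ 106;  505^250 ≡ 1378;  505^375 ≡ 709;  505^450 ≡ 2232;  505^750 ≡ 708;  505^1125 ≡ 2250;  505^2250 ≡ 1.
Smallest exponent giving 1 is 2250.

2250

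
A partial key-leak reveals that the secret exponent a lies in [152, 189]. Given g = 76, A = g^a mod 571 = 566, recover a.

181

Compute 76^152 mod 571 = 468, then multiply by 76 repeatedly:
  76^152=468  76^153=166  76^154=54  76^155=107  76^156=138
  76^157=210  76^158=543  76^159=156  76^160=436  76^161=18
  76^162=226  76^163=46  76^164=70  76^165=181  76^166=52
  76^167=526  76^168=6  76^169=456  76^170=396  76^171=404
  76^172=441  76^173=398  76^174=556  76^175=2  76^176=152
  76^177=132  76^178=325  76^179=147  76^180=323  76^181=566
Found 566 at exponent 181.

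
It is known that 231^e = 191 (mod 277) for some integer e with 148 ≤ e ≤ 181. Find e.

Compute 231^148 mod 277 = 9, then multiply by 231 repeatedly:
  231^148=9  231^149=140  231^150=208  231^151=127  231^152=252
  231^153=42  231^154=7  231^155=232  231^156=131  231^157=68
  231^158=196  231^159=125  231^160=67  231^161=242  231^162=225
  231^163=176  231^164=214  231^165=128  231^166=206  231^167=219
  231^168=175  231^169=260  231^170=228  231^171=38  231^172=191
Found 191 at exponent 172.

172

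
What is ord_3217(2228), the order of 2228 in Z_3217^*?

The order of 2228 must divide p − 1 = 3216 = 2^4 · 3 · 67.
Divisors: 1, 2, 3, 4, 6, 8, 12, 16, 24, 48, 67, 134, 201, 268, 402, 536, 804, 1072, 1608, 3216.
Check each in increasing order: 2228^1 ≡ 2228;  2228^2 ≡ 153;  2228^3 ≡ 3099;  2228^4 ≡ 890;  2228^6 ≡ 1056;  2228^8 ≡ 718;  2228^12 ≡ 2054;  2228^16 ≡ 804;  2228^24 ≡ 1429;  2228^48 ≡ 2463;  2228^67 ≡ 276;  2228^134 ≡ 2185;  2228^201 ≡ 1481;  2228^268 ≡ 197;  2228^402 ≡ 2584;  2228^536 ≡ 205;  2228^804 ≡ 1781;  2228^1072 ≡ 204;  2228^1608 ≡ 3216;  2228^3216 ≡ 1.
Smallest exponent giving 1 is 3216.

3216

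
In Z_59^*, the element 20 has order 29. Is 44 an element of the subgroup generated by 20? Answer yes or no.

no

44 ∈ ⟨20⟩ iff 44^29 ≡ 1 (mod 59), since |⟨20⟩| = 29.
44^29 mod 59 = 58.
Since 58 ≠ 1, 44 does not lie in the subgroup.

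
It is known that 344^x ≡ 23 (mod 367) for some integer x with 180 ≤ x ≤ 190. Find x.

184

Compute 344^180 mod 367 = 59, then multiply by 344 repeatedly:
  344^180=59  344^181=111  344^182=16  344^183=366  344^184=23
Found 23 at exponent 184.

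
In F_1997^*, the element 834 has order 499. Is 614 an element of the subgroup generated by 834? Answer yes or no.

no

614 ∈ ⟨834⟩ iff 614^499 ≡ 1 (mod 1997), since |⟨834⟩| = 499.
614^499 mod 1997 = 412.
Since 412 ≠ 1, 614 does not lie in the subgroup.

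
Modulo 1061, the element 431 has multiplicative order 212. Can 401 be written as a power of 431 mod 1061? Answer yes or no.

401 ∈ ⟨431⟩ iff 401^212 ≡ 1 (mod 1061), since |⟨431⟩| = 212.
401^212 mod 1061 = 1.
Since 1 = 1, 401 lies in the subgroup.

yes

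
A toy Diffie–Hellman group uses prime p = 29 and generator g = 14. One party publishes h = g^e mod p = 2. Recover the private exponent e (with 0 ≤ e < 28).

Successive powers of 14 modulo 29:
  14^0=1  14^1=14  14^2=22  14^3=18  14^4=20  14^5=19
  14^6=5  14^7=12  14^8=23  14^9=3  14^10=13  14^11=8
  14^12=25  14^13=2
So 14^13 ≡ 2 (mod 29), giving e = 13.

13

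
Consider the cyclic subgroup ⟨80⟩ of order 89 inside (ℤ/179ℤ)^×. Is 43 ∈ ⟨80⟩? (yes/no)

yes

43 ∈ ⟨80⟩ iff 43^89 ≡ 1 (mod 179), since |⟨80⟩| = 89.
43^89 mod 179 = 1.
Since 1 = 1, 43 lies in the subgroup.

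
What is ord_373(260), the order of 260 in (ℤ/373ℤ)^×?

124

The order of 260 must divide p − 1 = 372 = 2^2 · 3 · 31.
Divisors: 1, 2, 3, 4, 6, 12, 31, 62, 93, 124, 186, 372.
Check each in increasing order: 260^1 ≡ 260;  260^2 ≡ 87;  260^3 ≡ 240;  260^4 ≡ 109;  260^6 ≡ 158;  260^12 ≡ 346;  260^31 ≡ 269;  260^62 ≡ 372;  260^93 ≡ 104;  260^124 ≡ 1.
Smallest exponent giving 1 is 124.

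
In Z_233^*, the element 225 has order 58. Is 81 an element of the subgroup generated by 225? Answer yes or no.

yes

81 ∈ ⟨225⟩ iff 81^58 ≡ 1 (mod 233), since |⟨225⟩| = 58.
81^58 mod 233 = 1.
Since 1 = 1, 81 lies in the subgroup.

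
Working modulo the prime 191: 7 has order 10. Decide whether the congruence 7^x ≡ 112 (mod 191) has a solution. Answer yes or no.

no

⟨7⟩ has order 10; its elements mod 191 are {1, 7, 39, 49, 82, 109, 142, 152, 184, 190}.
112 is not in this set.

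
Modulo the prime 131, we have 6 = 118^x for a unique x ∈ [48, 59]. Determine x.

51

Compute 118^48 mod 131 = 105, then multiply by 118 repeatedly:
  118^48=105  118^49=76  118^50=60  118^51=6
Found 6 at exponent 51.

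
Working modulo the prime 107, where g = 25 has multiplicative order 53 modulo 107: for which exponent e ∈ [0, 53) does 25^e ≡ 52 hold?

34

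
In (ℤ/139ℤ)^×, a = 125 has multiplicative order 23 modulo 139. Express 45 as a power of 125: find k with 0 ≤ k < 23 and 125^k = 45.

6

Successive powers of 125 modulo 139:
  125^0=1  125^1=125  125^2=57  125^3=36  125^4=52  125^5=106
  125^6=45
So 125^6 ≡ 45 (mod 139), giving k = 6.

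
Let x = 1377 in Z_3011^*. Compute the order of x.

301

The order of 1377 must divide p − 1 = 3010 = 2 · 5 · 7 · 43.
Divisors: 1, 2, 5, 7, 10, 14, 35, 43, 70, 86, 215, 301, 430, 602, 1505, 3010.
Check each in increasing order: 1377^1 ≡ 1377;  1377^2 ≡ 2210;  1377^5 ≡ 2979;  1377^7 ≡ 1544;  1377^10 ≡ 1024;  1377^14 ≡ 2235;  1377^35 ≡ 2087;  1377^43 ≡ 561;  1377^70 ≡ 1663;  1377^86 ≡ 1577;  1377^215 ≡ 2253;  1377^301 ≡ 1.
Smallest exponent giving 1 is 301.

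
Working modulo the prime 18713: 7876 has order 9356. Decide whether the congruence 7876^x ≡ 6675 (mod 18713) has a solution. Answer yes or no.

yes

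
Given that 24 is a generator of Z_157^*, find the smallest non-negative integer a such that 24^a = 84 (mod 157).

Baby-step giant-step with m = ceil(sqrt(156)) = 13.
Baby table (24^j mod 157 for j=0..12):
  0:1  1:24  2:105  3:8  4:35  5:55  6:64  7:123
  8:126  9:41  10:42  11:66  12:14
Giant step factor: 24^(-13) ≡ 50 (mod 157).
Scan 84·50^i mod 157 for i = 0, 1, …:
  i=0: 84   i=1: 118   i=2: 91   i=3: 154
  i=4: 7   i=5: 36   i=6: 73   i=7: 39
  i=8: 66
Match at i=8, j=11: a = 8·13 + 11 = 115.

115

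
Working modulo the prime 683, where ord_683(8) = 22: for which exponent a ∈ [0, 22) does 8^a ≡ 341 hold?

18

Successive powers of 8 modulo 683:
  8^0=1  8^1=8  8^2=64  8^3=512  8^4=681  8^5=667
  8^6=555  8^7=342  8^8=4  8^9=32  8^10=256  8^11=682
  8^12=675  8^13=619  8^14=171  8^15=2  8^16=16  8^17=128
  8^18=341
So 8^18 ≡ 341 (mod 683), giving a = 18.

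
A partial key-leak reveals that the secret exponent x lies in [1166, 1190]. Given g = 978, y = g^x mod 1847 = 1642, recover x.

1166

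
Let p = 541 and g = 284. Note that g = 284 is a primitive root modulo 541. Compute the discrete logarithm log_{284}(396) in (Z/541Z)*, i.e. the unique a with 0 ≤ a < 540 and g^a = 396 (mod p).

Baby-step giant-step with m = ceil(sqrt(540)) = 24.
Baby table (284^j mod 541 for j=0..23):
  0:1  1:284  2:47  3:364  4:45  5:337  6:492  7:150
  8:402  9:17  10:500  11:258  12:237  13:224  14:319  15:249
  16:386  17:342  18:289  19:385  20:58  21:242  22:21  23:13
Giant step factor: 284^(-24) ≡ 205 (mod 541).
Scan 396·205^i mod 541 for i = 0, 1, …:
  i=0: 396   i=1: 30   i=2: 199   i=3: 220
  i=4: 197   i=5: 351   i=6: 2   i=7: 410
  i=8: 195   i=9: 482   i=10: 348   i=11: 469
  i=12: 388   i=13: 13
Match at i=13, j=23: a = 13·24 + 23 = 335.

335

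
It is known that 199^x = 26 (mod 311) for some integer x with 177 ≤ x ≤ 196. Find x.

Compute 199^177 mod 311 = 177, then multiply by 199 repeatedly:
  199^177=177  199^178=80  199^179=59  199^180=234  199^181=227
  199^182=78  199^183=283  199^184=26
Found 26 at exponent 184.

184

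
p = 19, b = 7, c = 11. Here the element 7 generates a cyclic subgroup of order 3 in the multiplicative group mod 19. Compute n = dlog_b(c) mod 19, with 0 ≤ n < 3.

Successive powers of 7 modulo 19:
  7^0=1  7^1=7  7^2=11
So 7^2 ≡ 11 (mod 19), giving n = 2.

2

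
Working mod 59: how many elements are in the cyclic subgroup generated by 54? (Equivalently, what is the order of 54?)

58

The order of 54 must divide p − 1 = 58 = 2 · 29.
Divisors: 1, 2, 29, 58.
Check each in increasing order: 54^1 ≡ 54;  54^2 ≡ 25;  54^29 ≡ 58;  54^58 ≡ 1.
Smallest exponent giving 1 is 58.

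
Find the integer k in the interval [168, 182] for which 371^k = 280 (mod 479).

172

Compute 371^168 mod 479 = 96, then multiply by 371 repeatedly:
  371^168=96  371^169=170  371^170=321  371^171=299  371^172=280
Found 280 at exponent 172.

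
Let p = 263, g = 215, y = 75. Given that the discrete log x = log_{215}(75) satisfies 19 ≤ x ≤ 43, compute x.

24

Compute 215^19 mod 263 = 65, then multiply by 215 repeatedly:
  215^19=65  215^20=36  215^21=113  215^22=99  215^23=245
  215^24=75
Found 75 at exponent 24.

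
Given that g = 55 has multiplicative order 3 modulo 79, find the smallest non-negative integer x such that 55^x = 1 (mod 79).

0

Successive powers of 55 modulo 79:
  55^0=1
So 55^0 ≡ 1 (mod 79), giving x = 0.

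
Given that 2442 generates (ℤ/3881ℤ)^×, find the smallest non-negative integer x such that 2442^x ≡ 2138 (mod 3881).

Baby-step giant-step with m = ceil(sqrt(3880)) = 63.
Baby table (2442^j mod 3881 for j=0..62):
  0:1  1:2442  2:2148  3:2185  4:3276  5:1251  6:595  7:1496
  8:1211  9:3821  10:958  11:3074  12:854  13:1371  14:2560  15:3110
  16:3384  17:1079  18:3600  19:735  20:1848  21:3094  22:3122  23:1640
  24:3569  25:2653  26:1237  27:1336  28:2472  29:1669  30:648  31:2849
  32:2506  33:3196  34:3822  35:3400  36:1341  37:3039  38:766  39:3811
  40:3705  41:999  42:2290  43:3540  44:1693  45:1041  46:67  47:612
  48:319  49:2798  50:2156  51:2316  52:1055  53:3207  54:3517  55:3742
  56:2090  57:265  58:2884  59:2594  60:756  61:2677  62:1630
Giant step factor: 2442^(-63) ≡ 1656 (mod 3881).
Scan 2138·1656^i mod 3881 for i = 0, 1, …:
  i=0: 2138   i=1: 1056   i=2: 2286   i=3: 1641
  i=4: 796   i=5: 2517   i=6: 3839   i=7: 306
  i=8: 2206   i=9: 1115     …   i=26: 2779
  i=27: 3039
Match at i=27, j=37: x = 27·63 + 37 = 1738.

1738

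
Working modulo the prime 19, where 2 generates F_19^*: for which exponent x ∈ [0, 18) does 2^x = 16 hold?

4

Successive powers of 2 modulo 19:
  2^0=1  2^1=2  2^2=4  2^3=8  2^4=16
So 2^4 ≡ 16 (mod 19), giving x = 4.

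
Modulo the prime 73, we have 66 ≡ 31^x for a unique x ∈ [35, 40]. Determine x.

Compute 31^35 mod 73 = 40, then multiply by 31 repeatedly:
  31^35=40  31^36=72  31^37=42  31^38=61  31^39=66
Found 66 at exponent 39.

39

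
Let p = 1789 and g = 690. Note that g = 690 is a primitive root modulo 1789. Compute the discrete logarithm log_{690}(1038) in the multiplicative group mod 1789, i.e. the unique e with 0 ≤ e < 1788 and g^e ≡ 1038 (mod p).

604

Baby-step giant-step with m = ceil(sqrt(1788)) = 43.
Baby table (690^j mod 1789 for j=0..42):
  0:1  1:690  2:226  3:297  4:984  5:929  6:548  7:641
  8:407  9:1746  10:743  11:1016  12:1541  13:624  14:1200  15:1482
  16:1061  17:389  18:60  19:253  20:1037  21:1719  22:3  23:281
  24:678  25:891  26:1163  27:998  28:1644  29:134  30:1221  31:1660
  32:440  33:1259  34:1045  35:83  36:22  37:868  38:1394  39:1167
  40:180  41:759  42:1322
Giant step factor: 690^(-43) ≡ 673 (mod 1789).
Scan 1038·673^i mod 1789 for i = 0, 1, …:
  i=0: 1038   i=1: 864   i=2: 47   i=3: 1218
  i=4: 352   i=5: 748   i=6: 695   i=7: 806
  i=8: 371   i=9: 1012     …   i=13: 843
  i=14: 226
Match at i=14, j=2: e = 14·43 + 2 = 604.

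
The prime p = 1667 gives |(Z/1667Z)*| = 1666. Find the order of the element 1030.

238

The order of 1030 must divide p − 1 = 1666 = 2 · 7^2 · 17.
Divisors: 1, 2, 7, 14, 17, 34, 49, 98, 119, 238, 833, 1666.
Check each in increasing order: 1030^1 ≡ 1030;  1030^2 ≡ 688;  1030^7 ≡ 1143;  1030^14 ≡ 1188;  1030^17 ≡ 981;  1030^34 ≡ 502;  1030^49 ≡ 1118;  1030^98 ≡ 1341;  1030^119 ≡ 1666;  1030^238 ≡ 1.
Smallest exponent giving 1 is 238.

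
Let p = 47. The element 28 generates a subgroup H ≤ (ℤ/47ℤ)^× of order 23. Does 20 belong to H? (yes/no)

no

⟨28⟩ has order 23; its elements mod 47 are {1, 2, 3, 4, 6, 7, 8, 9, 12, 14, 16, 17, 18, 21, 24, 25, 27, 28, 32, 34, 36, 37, 42}.
20 is not in this set.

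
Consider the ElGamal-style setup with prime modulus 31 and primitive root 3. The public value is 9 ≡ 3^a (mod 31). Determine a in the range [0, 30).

Successive powers of 3 modulo 31:
  3^0=1  3^1=3  3^2=9
So 3^2 ≡ 9 (mod 31), giving a = 2.

2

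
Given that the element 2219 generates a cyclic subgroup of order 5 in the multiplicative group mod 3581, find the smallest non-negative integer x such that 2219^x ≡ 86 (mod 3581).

2

Successive powers of 2219 modulo 3581:
  2219^0=1  2219^1=2219  2219^2=86
So 2219^2 ≡ 86 (mod 3581), giving x = 2.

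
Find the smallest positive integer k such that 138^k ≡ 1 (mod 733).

183

The order of 138 must divide p − 1 = 732 = 2^2 · 3 · 61.
Divisors: 1, 2, 3, 4, 6, 12, 61, 122, 183, 244, 366, 732.
Check each in increasing order: 138^1 ≡ 138;  138^2 ≡ 719;  138^3 ≡ 267;  138^4 ≡ 196;  138^6 ≡ 188;  138^12 ≡ 160;  138^61 ≡ 307;  138^122 ≡ 425;  138^183 ≡ 1.
Smallest exponent giving 1 is 183.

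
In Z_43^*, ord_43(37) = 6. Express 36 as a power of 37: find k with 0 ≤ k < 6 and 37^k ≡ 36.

2

Successive powers of 37 modulo 43:
  37^0=1  37^1=37  37^2=36
So 37^2 ≡ 36 (mod 43), giving k = 2.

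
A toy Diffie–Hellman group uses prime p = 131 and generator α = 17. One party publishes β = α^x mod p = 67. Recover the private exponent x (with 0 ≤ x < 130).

47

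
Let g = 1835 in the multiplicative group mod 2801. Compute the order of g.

The order of 1835 must divide p − 1 = 2800 = 2^4 · 5^2 · 7.
Divisors: 1, 2, 4, 5, 7, 8, 10, 14, 16, 20, 25, 28, 35, 40, 50, 56, 70, 80, 100, 112, 140, 175, 200, 280, 350, 400, 560, 700, 1400, 2800.
Check each in increasing order: 1835^1 ≡ 1835;  1835^2 ≡ 423;  1835^4 ≡ 2466;  1835^5 ≡ 1495;  1835^7 ≡ 2160;  1835^8 ≡ 185;  1835^10 ≡ 2628;  1835^14 ≡ 1935;  1835^16 ≡ 613;  1835^20 ≡ 1919;  1835^25 ≡ 681;  1835^28 ≡ 2089;  1835^35 ≡ 2630;  1835^40 ≡ 2047;  1835^50 ≡ 1596;  1835^56 ≡ 2764;  1835^70 ≡ 1231;  1835^80 ≡ 2714;  1835^100 ≡ 1107;  1835^112 ≡ 1369;  1835^140 ≡ 20;  1835^175 ≡ 2182;  1835^200 ≡ 1412;  1835^280 ≡ 400;  1835^350 ≡ 2225;  1835^400 ≡ 2233;  1835^560 ≡ 343;  1835^700 ≡ 1258;  1835^1400 ≡ 2800;  1835^2800 ≡ 1.
Smallest exponent giving 1 is 2800.

2800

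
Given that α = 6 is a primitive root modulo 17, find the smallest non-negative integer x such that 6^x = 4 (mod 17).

Successive powers of 6 modulo 17:
  6^0=1  6^1=6  6^2=2  6^3=12  6^4=4
So 6^4 ≡ 4 (mod 17), giving x = 4.

4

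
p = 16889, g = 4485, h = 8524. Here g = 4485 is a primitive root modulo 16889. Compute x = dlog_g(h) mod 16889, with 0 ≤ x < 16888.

Baby-step giant-step with m = ceil(sqrt(16888)) = 130.
Baby table (4485^j mod 16889 for j=0..129):
  0:1  1:4485  2:426  3:2153  4:12586  5:5172  6:7823  7:7702
  8:5465  9:4586  10:14297  11:11401  12:10482  13:9683  14:6636  15:4042
  16:6473  17:16103  18:4591  19:2944  20:13531  21:4358  22:5057  23:15607
  24:9379  25:11205  26:9650  27:10632  28:6873  29:2980  30:6101  31:2805
  32:15009  33:12700  34:9792  35:5720  36:16698  37:4704  38:3079  39:11002
  40:11201  41:8599  42:8928  43:15150  44:3303  45:2302  46:5291  47:1090
  48:7729  49:8337  50:16088  51:4872  52:13443  53:15014  54:1347  55:11922
  56:16485  57:12072  58:13675  59:8416  60:15734  61:4748  62:14640  63:12857
  64:4599  65:5046  66:50  67:4693  68:4411  69:6316  70:4407  71:5265
  72:2703  73:13542  74:3026  75:9743  76:5512  77:12713  78:541  79:11258
  80:10909  81:16321  82:2759  83:11367  84:9993  85:12088  86:990  87:15232
  88:16404  89:3456  90:12947  91:2913  92:9608  93:8041  94:5870  95:13888
  96:1048  97:5138  98:7334  99:10107  100:16708  101:15776  102:7339  103:15643
  104:1949  105:9652  106:2713  107:7725  108:7286  109:14384  110:13149  111:13766
  112:11215  113:3833  114:14892  115:11514  116:10617  117:7154  118:13479  119:7584
  120:16683  121:4985  122:13578  123:12485  124:8190  125:15464  126:9806  127:954
  128:5773  129:1068
Giant step factor: 4485^(-130) ≡ 11255 (mod 16889).
Scan 8524·11255^i mod 16889 for i = 0, 1, …:
  i=0: 8524   i=1: 8100   i=2: 15567   i=3: 99
  i=4: 16460   i=5: 1859   i=6: 14463   i=7: 4883
  i=8: 1359   i=9: 11000     …   i=104: 15348
  i=105: 1048
Match at i=105, j=96: x = 105·130 + 96 = 13746.

13746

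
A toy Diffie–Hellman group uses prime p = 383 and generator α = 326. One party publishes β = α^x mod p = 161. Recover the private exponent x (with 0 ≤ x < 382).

Baby-step giant-step with m = ceil(sqrt(382)) = 20.
Baby table (326^j mod 383 for j=0..19):
  0:1  1:326  2:185  3:179  4:138  5:177  6:252  7:190
  8:277  9:297  10:306  11:176  12:309  13:5  14:98  15:159
  16:129  17:307  18:119  19:111
Giant step factor: 326^(-20) ≡ 102 (mod 383).
Scan 161·102^i mod 383 for i = 0, 1, …:
  i=0: 161   i=1: 336   i=2: 185
Match at i=2, j=2: x = 2·20 + 2 = 42.

42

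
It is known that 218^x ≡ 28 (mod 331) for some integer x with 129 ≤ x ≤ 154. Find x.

139

Compute 218^129 mod 331 = 27, then multiply by 218 repeatedly:
  218^129=27  218^130=259  218^131=192  218^132=150  218^133=262
  218^134=184  218^135=61  218^136=58  218^137=66  218^138=155
  218^139=28
Found 28 at exponent 139.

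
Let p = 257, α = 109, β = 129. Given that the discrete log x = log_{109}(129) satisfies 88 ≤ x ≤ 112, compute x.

112

Compute 109^88 mod 257 = 137, then multiply by 109 repeatedly:
  109^88=137  109^89=27  109^90=116  109^91=51  109^92=162
  109^93=182  109^94=49  109^95=201  109^96=64  109^97=37
  109^98=178  109^99=127  109^100=222  109^101=40  109^102=248
  109^103=47  109^104=240  109^105=203  109^106=25  109^107=155
  109^108=190  109^109=150  109^110=159  109^111=112  109^112=129
Found 129 at exponent 112.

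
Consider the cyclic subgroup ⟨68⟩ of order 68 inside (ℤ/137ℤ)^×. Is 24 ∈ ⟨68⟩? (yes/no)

24 ∈ ⟨68⟩ iff 24^68 ≡ 1 (mod 137), since |⟨68⟩| = 68.
24^68 mod 137 = 136.
Since 136 ≠ 1, 24 does not lie in the subgroup.

no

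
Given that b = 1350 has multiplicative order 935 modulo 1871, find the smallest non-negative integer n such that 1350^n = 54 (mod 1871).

28

Successive powers of 1350 modulo 1871:
  1350^0=1  1350^1=1350  1350^2=146  1350^3=645  1350^4=735  1350^5=620
  1350^6=663  1350^7=712  1350^8=1377  1350^9=1047  1350^10=845  1350^11=1311
  1350^12=1755  1350^13=564  1350^14=1774  1350^15=20  1350^16=806  1350^17=1049
  1350^18=1674  1350^19=1603  1350^20=1174  1350^21=163  1350^22=1143  1350^23=1346
  1350^24=359  1350^25=61  1350^26=26  1350^27=1422  1350^28=54
So 1350^28 ≡ 54 (mod 1871), giving n = 28.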